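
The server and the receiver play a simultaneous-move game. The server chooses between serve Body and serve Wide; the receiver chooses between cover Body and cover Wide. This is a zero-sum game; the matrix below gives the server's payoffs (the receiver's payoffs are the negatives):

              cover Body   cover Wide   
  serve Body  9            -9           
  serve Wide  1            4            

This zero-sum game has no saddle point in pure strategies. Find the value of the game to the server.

v = 15/7

The receiver's mix must leave the server indifferent between serve Body and serve Wide.
  the server's expected payoff from serve Body: q·9 + (1−q)·(-9) = 18q - 9
  the server's expected payoff from serve Wide: q·1 + (1−q)·4 = -3q + 4
  18q - 9 = -3q + 4  ⇒  21q = 13  ⇒  q = 13/21.
The value is the server's expected payoff against this mix (using serve Body): (13/21)·9 + (8/21)·(-9) = 15/7.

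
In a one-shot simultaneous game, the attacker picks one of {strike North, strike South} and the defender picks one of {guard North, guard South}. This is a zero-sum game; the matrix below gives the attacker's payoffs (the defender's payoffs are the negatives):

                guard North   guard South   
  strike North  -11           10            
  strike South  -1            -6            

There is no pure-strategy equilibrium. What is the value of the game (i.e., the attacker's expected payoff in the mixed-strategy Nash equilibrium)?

v = -38/13

The attacker's indifference between strike North and strike South determines the defender's mixing probability q:
  the attacker's payoff to strike North: q·(-11) + (1−q)·10 = -21q + 10
  the attacker's payoff to strike South: q·(-1) + (1−q)·(-6) = 5q - 6
  -21q + 10 = 5q - 6  ⇒  -26q = -16  ⇒  q = 8/13.
The value is the attacker's expected payoff against this mix (using strike North): (8/13)·(-11) + (5/13)·10 = -38/13.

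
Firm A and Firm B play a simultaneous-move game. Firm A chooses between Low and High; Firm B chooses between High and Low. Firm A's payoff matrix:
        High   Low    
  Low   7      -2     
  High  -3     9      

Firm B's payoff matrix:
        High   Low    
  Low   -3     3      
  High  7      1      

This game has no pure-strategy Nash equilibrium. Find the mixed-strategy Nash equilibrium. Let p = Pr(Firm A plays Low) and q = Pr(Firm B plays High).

Firm A's mix must leave Firm B indifferent between High and Low.
  Firm B's expected payoff from High: p·(-3) + (1−p)·7 = -10p + 7
  Firm B's expected payoff from Low: p·3 + (1−p)·1 = 2p + 1
  -10p + 7 = 2p + 1  ⇒  -12p = -6  ⇒  p = 1/2.
Firm A's indifference between Low and High determines Firm B's mixing probability q:
  Firm A's payoff to Low: q·7 + (1−q)·(-2) = 9q - 2
  Firm A's payoff to High: q·(-3) + (1−q)·9 = -12q + 9
  9q - 2 = -12q + 9  ⇒  21q = 11  ⇒  q = 11/21.

p = 1/2, q = 11/21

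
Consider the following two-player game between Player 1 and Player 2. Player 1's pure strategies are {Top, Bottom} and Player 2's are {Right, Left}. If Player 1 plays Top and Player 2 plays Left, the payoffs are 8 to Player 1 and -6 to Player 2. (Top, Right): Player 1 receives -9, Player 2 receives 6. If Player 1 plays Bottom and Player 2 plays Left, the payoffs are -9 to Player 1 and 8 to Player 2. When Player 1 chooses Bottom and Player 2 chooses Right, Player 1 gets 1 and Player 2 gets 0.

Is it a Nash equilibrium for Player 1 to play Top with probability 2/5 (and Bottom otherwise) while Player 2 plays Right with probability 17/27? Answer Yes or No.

Check Player 2's indifference given Player 1's mix p = 2/5:
  payoff from Right = 12/5; payoff from Left = 12/5 — equal.
Check Player 1's indifference given Player 2's mix q = 17/27:
  payoff from Top = -73/27; payoff from Bottom = -73/27 — equal.
Both players are indifferent, so neither can profitably deviate.

Yes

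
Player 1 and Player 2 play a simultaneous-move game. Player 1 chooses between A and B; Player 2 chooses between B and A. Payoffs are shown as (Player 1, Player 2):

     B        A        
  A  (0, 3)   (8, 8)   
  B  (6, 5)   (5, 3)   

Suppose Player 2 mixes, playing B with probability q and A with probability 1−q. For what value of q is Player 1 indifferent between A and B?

q = 1/3

In a mixed equilibrium Player 1 is indifferent between A and B; this condition fixes q.
  Player 1's expected payoff from A: q·0 + (1−q)·8 = -8q + 8
  Player 1's expected payoff from B: q·6 + (1−q)·5 = q + 5
  -8q + 8 = q + 5  ⇒  -9q = -3  ⇒  q = 1/3.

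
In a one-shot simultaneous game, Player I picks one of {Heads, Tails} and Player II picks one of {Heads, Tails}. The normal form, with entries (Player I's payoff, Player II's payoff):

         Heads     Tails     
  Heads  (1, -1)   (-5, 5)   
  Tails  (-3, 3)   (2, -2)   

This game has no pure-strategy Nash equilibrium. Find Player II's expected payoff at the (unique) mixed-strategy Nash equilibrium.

Player II's indifference between Heads and Tails determines Player I's mixing probability p:
  Player II's payoff from Heads: p·(-1) + (1−p)·3 = -4p + 3
  Player II's payoff from Tails: p·5 + (1−p)·(-2) = 7p - 2
  -4p + 3 = 7p - 2  ⇒  -11p = -5  ⇒  p = 5/11.
At equilibrium Player II is indifferent across columns, so Player II's payoff equals the payoff from Heads: (5/11)·(-1) + (6/11)·3 = 13/11.

13/11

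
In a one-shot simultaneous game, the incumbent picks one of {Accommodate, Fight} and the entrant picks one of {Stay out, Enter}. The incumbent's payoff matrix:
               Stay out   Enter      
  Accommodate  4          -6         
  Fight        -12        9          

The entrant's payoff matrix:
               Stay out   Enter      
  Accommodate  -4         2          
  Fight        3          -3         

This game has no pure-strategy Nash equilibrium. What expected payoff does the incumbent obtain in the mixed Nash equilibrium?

The entrant's mix must leave the incumbent indifferent between Accommodate and Fight.
  the incumbent's payoff to Accommodate: q·4 + (1−q)·(-6) = 10q - 6
  the incumbent's payoff to Fight: q·(-12) + (1−q)·9 = -21q + 9
  10q - 6 = -21q + 9  ⇒  31q = 15  ⇒  q = 15/31.
At equilibrium the incumbent is indifferent across rows, so the incumbent's payoff equals the payoff from Accommodate: (15/31)·4 + (16/31)·(-6) = -36/31.

-36/31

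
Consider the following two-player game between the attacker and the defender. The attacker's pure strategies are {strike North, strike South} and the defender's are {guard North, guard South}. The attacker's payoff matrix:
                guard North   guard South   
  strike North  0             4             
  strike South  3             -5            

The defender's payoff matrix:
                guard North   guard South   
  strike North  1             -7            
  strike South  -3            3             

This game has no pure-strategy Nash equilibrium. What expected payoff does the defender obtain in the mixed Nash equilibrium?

The attacker's mix must leave the defender indifferent between guard North and guard South.
  the defender's payoff from guard North: p·1 + (1−p)·(-3) = 4p - 3
  the defender's payoff from guard South: p·(-7) + (1−p)·3 = -10p + 3
  4p - 3 = -10p + 3  ⇒  14p = 6  ⇒  p = 3/7.
At equilibrium the defender is indifferent across columns, so the defender's payoff equals the payoff from guard North: (3/7)·1 + (4/7)·(-3) = -9/7.

-9/7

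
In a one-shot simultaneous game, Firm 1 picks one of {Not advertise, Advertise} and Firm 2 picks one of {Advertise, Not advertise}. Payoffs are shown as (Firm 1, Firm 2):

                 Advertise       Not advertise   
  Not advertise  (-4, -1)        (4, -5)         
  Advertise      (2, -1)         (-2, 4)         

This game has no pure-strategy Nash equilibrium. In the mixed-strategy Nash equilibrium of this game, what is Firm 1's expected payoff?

0

Set Firm 1's expected payoff from Not advertise equal to that from Advertise:
  Firm 1's expected payoff from Not advertise: q·(-4) + (1−q)·4 = -8q + 4
  Firm 1's expected payoff from Advertise: q·2 + (1−q)·(-2) = 4q - 2
  -8q + 4 = 4q - 2  ⇒  -12q = -6  ⇒  q = 1/2.
At equilibrium Firm 1 is indifferent across rows, so Firm 1's payoff equals the payoff from Not advertise: (1/2)·(-4) + (1/2)·4 = 0.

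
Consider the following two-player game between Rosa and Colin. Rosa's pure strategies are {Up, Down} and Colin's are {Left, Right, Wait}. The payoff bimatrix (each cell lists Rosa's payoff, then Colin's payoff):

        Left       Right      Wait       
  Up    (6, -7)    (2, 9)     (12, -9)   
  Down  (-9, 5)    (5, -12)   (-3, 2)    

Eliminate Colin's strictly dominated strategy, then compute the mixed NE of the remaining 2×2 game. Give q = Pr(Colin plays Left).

q = 1/6

Colin's strategy Wait is strictly dominated by Left: -7 > -9 and 5 > 2. Eliminate Wait.
For Rosa to be willing to mix, Rosa must be indifferent between Up and Down, which pins down Colin's mix.
  Rosa's payoff from Up: q·6 + (1−q)·2 = 4q + 2
  Rosa's payoff from Down: q·(-9) + (1−q)·5 = -14q + 5
  4q + 2 = -14q + 5  ⇒  18q = 3  ⇒  q = 1/6.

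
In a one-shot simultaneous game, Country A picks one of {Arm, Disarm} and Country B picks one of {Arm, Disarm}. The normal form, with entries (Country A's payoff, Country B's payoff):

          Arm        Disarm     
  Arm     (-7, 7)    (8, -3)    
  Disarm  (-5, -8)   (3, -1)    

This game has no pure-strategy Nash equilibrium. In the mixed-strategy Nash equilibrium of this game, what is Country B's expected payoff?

-31/17

Country A's mix must leave Country B indifferent between Arm and Disarm.
  Country B's payoff to Arm: p·7 + (1−p)·(-8) = 15p - 8
  Country B's payoff to Disarm: p·(-3) + (1−p)·(-1) = -2p - 1
  15p - 8 = -2p - 1  ⇒  17p = 7  ⇒  p = 7/17.
At equilibrium Country B is indifferent across columns, so Country B's payoff equals the payoff from Arm: (7/17)·7 + (10/17)·(-8) = -31/17.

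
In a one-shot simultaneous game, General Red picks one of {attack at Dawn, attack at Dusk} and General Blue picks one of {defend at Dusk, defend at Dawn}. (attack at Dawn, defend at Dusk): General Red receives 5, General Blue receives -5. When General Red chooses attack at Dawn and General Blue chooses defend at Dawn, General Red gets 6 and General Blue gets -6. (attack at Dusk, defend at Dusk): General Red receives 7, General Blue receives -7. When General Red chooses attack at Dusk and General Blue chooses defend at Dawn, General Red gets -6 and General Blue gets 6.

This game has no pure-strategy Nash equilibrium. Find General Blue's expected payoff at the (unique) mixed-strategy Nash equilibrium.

-36/7

For General Blue to be willing to mix, General Blue must be indifferent between defend at Dusk and defend at Dawn, which pins down General Red's mix.
  General Blue's expected payoff from defend at Dusk: p·(-5) + (1−p)·(-7) = 2p - 7
  General Blue's expected payoff from defend at Dawn: p·(-6) + (1−p)·6 = -12p + 6
  2p - 7 = -12p + 6  ⇒  14p = 13  ⇒  p = 13/14.
At equilibrium General Blue is indifferent across columns, so General Blue's payoff equals the payoff from defend at Dusk: (13/14)·(-5) + (1/14)·(-7) = -36/7.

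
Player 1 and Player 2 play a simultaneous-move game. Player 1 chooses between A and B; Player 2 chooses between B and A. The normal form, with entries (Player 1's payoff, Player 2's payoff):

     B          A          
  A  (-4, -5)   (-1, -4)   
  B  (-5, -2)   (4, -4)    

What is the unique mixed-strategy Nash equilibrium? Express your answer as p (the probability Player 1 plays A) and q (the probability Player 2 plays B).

Set Player 2's expected payoff from B equal to that from A:
  Player 2's payoff to B: p·(-5) + (1−p)·(-2) = -3p - 2
  Player 2's payoff to A: p·(-4) + (1−p)·(-4) = -4
  -3p - 2 = -4  ⇒  -3p = -2  ⇒  p = 2/3.
In a mixed equilibrium Player 1 is indifferent between A and B; this condition fixes q.
  Player 1's payoff to A: q·(-4) + (1−q)·(-1) = -3q - 1
  Player 1's payoff to B: q·(-5) + (1−q)·4 = -9q + 4
  -3q - 1 = -9q + 4  ⇒  6q = 5  ⇒  q = 5/6.

p = 2/3, q = 5/6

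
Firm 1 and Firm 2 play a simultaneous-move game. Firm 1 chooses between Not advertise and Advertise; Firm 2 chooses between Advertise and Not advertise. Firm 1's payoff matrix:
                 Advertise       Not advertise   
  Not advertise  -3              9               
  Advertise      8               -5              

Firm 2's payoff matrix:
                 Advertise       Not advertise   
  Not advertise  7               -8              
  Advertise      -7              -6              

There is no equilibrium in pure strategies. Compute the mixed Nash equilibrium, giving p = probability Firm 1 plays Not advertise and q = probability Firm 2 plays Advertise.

p = 1/16, q = 14/25

Firm 2's indifference between Advertise and Not advertise determines Firm 1's mixing probability p:
  Firm 2's expected payoff from Advertise: p·7 + (1−p)·(-7) = 14p - 7
  Firm 2's expected payoff from Not advertise: p·(-8) + (1−p)·(-6) = -2p - 6
  14p - 7 = -2p - 6  ⇒  16p = 1  ⇒  p = 1/16.
Set Firm 1's expected payoff from Not advertise equal to that from Advertise:
  Firm 1's payoff to Not advertise: q·(-3) + (1−q)·9 = -12q + 9
  Firm 1's payoff to Advertise: q·8 + (1−q)·(-5) = 13q - 5
  -12q + 9 = 13q - 5  ⇒  -25q = -14  ⇒  q = 14/25.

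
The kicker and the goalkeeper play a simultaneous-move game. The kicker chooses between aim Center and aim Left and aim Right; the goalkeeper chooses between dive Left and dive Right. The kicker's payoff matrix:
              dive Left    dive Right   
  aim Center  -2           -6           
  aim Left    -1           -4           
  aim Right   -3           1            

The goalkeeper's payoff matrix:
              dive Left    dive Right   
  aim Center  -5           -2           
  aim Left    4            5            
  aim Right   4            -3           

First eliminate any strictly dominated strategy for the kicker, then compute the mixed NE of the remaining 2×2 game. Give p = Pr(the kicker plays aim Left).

p = 7/8

The kicker's strategy aim Center is strictly dominated by aim Left: -1 > -2 and -4 > -6. Eliminate aim Center.
In a mixed equilibrium the goalkeeper is indifferent between dive Left and dive Right; this condition fixes p.
  the goalkeeper's payoff to dive Left: p·4 + (1−p)·4 = 4
  the goalkeeper's payoff to dive Right: p·5 + (1−p)·(-3) = 8p - 3
  4 = 8p - 3  ⇒  -8p = -7  ⇒  p = 7/8.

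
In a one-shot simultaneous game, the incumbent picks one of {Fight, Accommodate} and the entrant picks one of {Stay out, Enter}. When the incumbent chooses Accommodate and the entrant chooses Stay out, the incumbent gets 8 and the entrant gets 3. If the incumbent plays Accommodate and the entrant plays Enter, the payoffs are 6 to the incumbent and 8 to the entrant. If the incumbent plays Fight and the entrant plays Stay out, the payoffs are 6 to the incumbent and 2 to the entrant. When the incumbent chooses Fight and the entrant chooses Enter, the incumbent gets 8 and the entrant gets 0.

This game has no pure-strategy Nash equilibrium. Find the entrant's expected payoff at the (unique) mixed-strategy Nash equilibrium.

16/7

The entrant's indifference between Stay out and Enter determines the incumbent's mixing probability p:
  the entrant's payoff from Stay out: p·2 + (1−p)·3 = -p + 3
  the entrant's payoff from Enter: p·0 + (1−p)·8 = -8p + 8
  -p + 3 = -8p + 8  ⇒  7p = 5  ⇒  p = 5/7.
At equilibrium the entrant is indifferent across columns, so the entrant's payoff equals the payoff from Stay out: (5/7)·2 + (2/7)·3 = 16/7.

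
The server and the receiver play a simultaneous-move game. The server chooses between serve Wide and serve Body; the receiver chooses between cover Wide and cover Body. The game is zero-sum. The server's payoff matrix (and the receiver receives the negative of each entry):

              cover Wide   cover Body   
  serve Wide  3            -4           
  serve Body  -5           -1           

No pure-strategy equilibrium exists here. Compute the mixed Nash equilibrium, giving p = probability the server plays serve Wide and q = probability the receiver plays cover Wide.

In a mixed equilibrium the receiver is indifferent between cover Wide and cover Body; this condition fixes p.
  the receiver's expected payoff from cover Wide: p·(-3) + (1−p)·5 = -8p + 5
  the receiver's expected payoff from cover Body: p·4 + (1−p)·1 = 3p + 1
  -8p + 5 = 3p + 1  ⇒  -11p = -4  ⇒  p = 4/11.
In a mixed equilibrium the server is indifferent between serve Wide and serve Body; this condition fixes q.
  the server's payoff from serve Wide: q·3 + (1−q)·(-4) = 7q - 4
  the server's payoff from serve Body: q·(-5) + (1−q)·(-1) = -4q - 1
  7q - 4 = -4q - 1  ⇒  11q = 3  ⇒  q = 3/11.

p = 4/11, q = 3/11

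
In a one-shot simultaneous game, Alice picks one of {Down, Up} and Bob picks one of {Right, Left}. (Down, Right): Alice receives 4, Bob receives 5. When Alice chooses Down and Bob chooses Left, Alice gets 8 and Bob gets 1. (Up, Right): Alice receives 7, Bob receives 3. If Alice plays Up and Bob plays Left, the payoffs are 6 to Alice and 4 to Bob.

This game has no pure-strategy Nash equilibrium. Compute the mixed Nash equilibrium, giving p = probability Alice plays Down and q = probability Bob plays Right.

p = 1/5, q = 2/5

In a mixed equilibrium Bob is indifferent between Right and Left; this condition fixes p.
  Bob's payoff from Right: p·5 + (1−p)·3 = 2p + 3
  Bob's payoff from Left: p·1 + (1−p)·4 = -3p + 4
  2p + 3 = -3p + 4  ⇒  5p = 1  ⇒  p = 1/5.
Bob's mix must leave Alice indifferent between Down and Up.
  Alice's payoff to Down: q·4 + (1−q)·8 = -4q + 8
  Alice's payoff to Up: q·7 + (1−q)·6 = q + 6
  -4q + 8 = q + 6  ⇒  -5q = -2  ⇒  q = 2/5.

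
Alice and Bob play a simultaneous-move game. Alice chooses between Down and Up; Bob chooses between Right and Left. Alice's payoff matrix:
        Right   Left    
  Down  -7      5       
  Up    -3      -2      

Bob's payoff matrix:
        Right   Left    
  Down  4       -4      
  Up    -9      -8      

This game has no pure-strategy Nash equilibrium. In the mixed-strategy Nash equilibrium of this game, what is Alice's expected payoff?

For Alice to be willing to mix, Alice must be indifferent between Down and Up, which pins down Bob's mix.
  Alice's payoff to Down: q·(-7) + (1−q)·5 = -12q + 5
  Alice's payoff to Up: q·(-3) + (1−q)·(-2) = -q - 2
  -12q + 5 = -q - 2  ⇒  -11q = -7  ⇒  q = 7/11.
At equilibrium Alice is indifferent across rows, so Alice's payoff equals the payoff from Down: (7/11)·(-7) + (4/11)·5 = -29/11.

-29/11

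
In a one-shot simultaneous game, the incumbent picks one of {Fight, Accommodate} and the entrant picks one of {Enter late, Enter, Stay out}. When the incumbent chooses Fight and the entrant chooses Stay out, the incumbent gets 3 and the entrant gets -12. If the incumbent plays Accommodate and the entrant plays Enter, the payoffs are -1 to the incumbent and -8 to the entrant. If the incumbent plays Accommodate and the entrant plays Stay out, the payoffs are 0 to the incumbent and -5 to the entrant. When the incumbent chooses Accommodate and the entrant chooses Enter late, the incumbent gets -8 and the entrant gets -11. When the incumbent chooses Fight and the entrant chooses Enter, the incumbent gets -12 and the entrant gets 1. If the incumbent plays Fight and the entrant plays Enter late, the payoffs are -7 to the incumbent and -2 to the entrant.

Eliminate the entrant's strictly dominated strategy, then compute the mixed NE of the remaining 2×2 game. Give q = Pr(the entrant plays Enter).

q = 3/14

The entrant's strategy Enter late is strictly dominated by Enter: 1 > -2 and -8 > -11. Eliminate Enter late.
For the incumbent to be willing to mix, the incumbent must be indifferent between Fight and Accommodate, which pins down the entrant's mix.
  the incumbent's payoff to Fight: q·(-12) + (1−q)·3 = -15q + 3
  the incumbent's payoff to Accommodate: q·(-1) + (1−q)·0 = -q
  -15q + 3 = -q  ⇒  -14q = -3  ⇒  q = 3/14.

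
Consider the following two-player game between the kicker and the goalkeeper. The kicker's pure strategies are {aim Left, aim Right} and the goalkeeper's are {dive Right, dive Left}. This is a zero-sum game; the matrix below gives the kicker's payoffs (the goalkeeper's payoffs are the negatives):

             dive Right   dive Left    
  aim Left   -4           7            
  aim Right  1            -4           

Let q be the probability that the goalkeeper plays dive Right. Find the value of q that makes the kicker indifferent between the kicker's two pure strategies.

For the kicker to be willing to mix, the kicker must be indifferent between aim Left and aim Right, which pins down the goalkeeper's mix.
  the kicker's payoff from aim Left: q·(-4) + (1−q)·7 = -11q + 7
  the kicker's payoff from aim Right: q·1 + (1−q)·(-4) = 5q - 4
  -11q + 7 = 5q - 4  ⇒  -16q = -11  ⇒  q = 11/16.

q = 11/16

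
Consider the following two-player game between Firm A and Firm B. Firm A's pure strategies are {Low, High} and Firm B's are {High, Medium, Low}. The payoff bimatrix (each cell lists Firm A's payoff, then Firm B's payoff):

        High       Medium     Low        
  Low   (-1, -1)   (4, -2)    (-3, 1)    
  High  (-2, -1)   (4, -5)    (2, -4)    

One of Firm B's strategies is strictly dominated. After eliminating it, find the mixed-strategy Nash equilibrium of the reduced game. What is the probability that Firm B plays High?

Firm B's strategy Medium is strictly dominated by Low: 1 > -2 and -4 > -5. Eliminate Medium.
In a mixed equilibrium Firm A is indifferent between Low and High; this condition fixes q.
  Firm A's payoff to Low: q·(-1) + (1−q)·(-3) = 2q - 3
  Firm A's payoff to High: q·(-2) + (1−q)·2 = -4q + 2
  2q - 3 = -4q + 2  ⇒  6q = 5  ⇒  q = 5/6.

q = 5/6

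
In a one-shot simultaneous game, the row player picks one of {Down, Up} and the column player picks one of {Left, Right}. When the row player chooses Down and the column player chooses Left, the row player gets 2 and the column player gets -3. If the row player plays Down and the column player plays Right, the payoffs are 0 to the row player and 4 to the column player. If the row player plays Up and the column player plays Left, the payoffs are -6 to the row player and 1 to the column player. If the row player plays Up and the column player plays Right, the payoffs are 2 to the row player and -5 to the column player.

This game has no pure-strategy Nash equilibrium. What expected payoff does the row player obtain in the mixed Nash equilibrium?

2/5

The row player's indifference between Down and Up determines the column player's mixing probability q:
  the row player's payoff to Down: q·2 + (1−q)·0 = 2q
  the row player's payoff to Up: q·(-6) + (1−q)·2 = -8q + 2
  2q = -8q + 2  ⇒  10q = 2  ⇒  q = 1/5.
At equilibrium the row player is indifferent across rows, so the row player's payoff equals the payoff from Down: (1/5)·2 + (4/5)·0 = 2/5.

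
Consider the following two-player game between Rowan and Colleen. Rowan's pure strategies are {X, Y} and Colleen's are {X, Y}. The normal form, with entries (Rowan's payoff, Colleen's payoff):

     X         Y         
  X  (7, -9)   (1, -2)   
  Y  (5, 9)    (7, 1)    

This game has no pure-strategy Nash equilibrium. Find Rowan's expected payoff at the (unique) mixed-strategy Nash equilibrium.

For Rowan to be willing to mix, Rowan must be indifferent between X and Y, which pins down Colleen's mix.
  Rowan's payoff to X: q·7 + (1−q)·1 = 6q + 1
  Rowan's payoff to Y: q·5 + (1−q)·7 = -2q + 7
  6q + 1 = -2q + 7  ⇒  8q = 6  ⇒  q = 3/4.
At equilibrium Rowan is indifferent across rows, so Rowan's payoff equals the payoff from X: (3/4)·7 + (1/4)·1 = 11/2.

11/2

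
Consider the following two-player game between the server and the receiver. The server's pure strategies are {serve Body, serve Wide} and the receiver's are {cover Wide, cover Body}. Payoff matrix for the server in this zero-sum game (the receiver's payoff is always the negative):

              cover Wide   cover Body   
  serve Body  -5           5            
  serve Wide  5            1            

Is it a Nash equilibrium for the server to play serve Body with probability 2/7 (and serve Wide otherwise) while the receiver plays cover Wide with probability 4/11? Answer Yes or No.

Given the receiver's mix q = 4/11, the server's payoff from serve Body is 15/11 but from serve Wide is 27/11. The server strictly prefers serve Wide, so the server would not mix.
So the proposed profile is not a Nash equilibrium.

No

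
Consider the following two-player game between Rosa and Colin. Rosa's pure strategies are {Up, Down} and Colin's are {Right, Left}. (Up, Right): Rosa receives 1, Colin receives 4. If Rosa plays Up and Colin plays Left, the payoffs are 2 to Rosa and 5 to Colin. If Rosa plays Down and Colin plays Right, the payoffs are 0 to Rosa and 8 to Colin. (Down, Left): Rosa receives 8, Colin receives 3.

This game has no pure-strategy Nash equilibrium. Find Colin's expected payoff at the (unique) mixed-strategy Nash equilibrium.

14/3

Set Colin's expected payoff from Right equal to that from Left:
  Colin's payoff to Right: p·4 + (1−p)·8 = -4p + 8
  Colin's payoff to Left: p·5 + (1−p)·3 = 2p + 3
  -4p + 8 = 2p + 3  ⇒  -6p = -5  ⇒  p = 5/6.
At equilibrium Colin is indifferent across columns, so Colin's payoff equals the payoff from Right: (5/6)·4 + (1/6)·8 = 14/3.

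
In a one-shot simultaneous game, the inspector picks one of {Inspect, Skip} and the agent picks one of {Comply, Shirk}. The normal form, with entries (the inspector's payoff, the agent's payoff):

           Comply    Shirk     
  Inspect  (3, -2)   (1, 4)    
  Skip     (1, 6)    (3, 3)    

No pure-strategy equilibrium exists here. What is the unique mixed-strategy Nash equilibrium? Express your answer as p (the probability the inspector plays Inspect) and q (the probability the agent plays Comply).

p = 1/3, q = 1/2

The agent's indifference between Comply and Shirk determines the inspector's mixing probability p:
  the agent's payoff from Comply: p·(-2) + (1−p)·6 = -8p + 6
  the agent's payoff from Shirk: p·4 + (1−p)·3 = p + 3
  -8p + 6 = p + 3  ⇒  -9p = -3  ⇒  p = 1/3.
In a mixed equilibrium the inspector is indifferent between Inspect and Skip; this condition fixes q.
  the inspector's expected payoff from Inspect: q·3 + (1−q)·1 = 2q + 1
  the inspector's expected payoff from Skip: q·1 + (1−q)·3 = -2q + 3
  2q + 1 = -2q + 3  ⇒  4q = 2  ⇒  q = 1/2.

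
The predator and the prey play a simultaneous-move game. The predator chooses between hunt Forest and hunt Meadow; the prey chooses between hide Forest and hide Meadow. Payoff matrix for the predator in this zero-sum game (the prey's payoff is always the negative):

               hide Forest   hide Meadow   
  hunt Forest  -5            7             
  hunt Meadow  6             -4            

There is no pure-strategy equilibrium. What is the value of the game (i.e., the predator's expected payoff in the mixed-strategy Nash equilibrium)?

v = 1

The predator's indifference between hunt Forest and hunt Meadow determines the prey's mixing probability q:
  the predator's expected payoff from hunt Forest: q·(-5) + (1−q)·7 = -12q + 7
  the predator's expected payoff from hunt Meadow: q·6 + (1−q)·(-4) = 10q - 4
  -12q + 7 = 10q - 4  ⇒  -22q = -11  ⇒  q = 1/2.
The value is the predator's expected payoff against this mix (using hunt Forest): (1/2)·(-5) + (1/2)·7 = 1.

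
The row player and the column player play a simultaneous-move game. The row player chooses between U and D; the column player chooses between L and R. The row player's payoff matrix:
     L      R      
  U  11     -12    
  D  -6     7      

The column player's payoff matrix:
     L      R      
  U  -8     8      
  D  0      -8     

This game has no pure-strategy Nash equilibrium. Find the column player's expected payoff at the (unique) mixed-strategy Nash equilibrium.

The row player's mix must leave the column player indifferent between L and R.
  the column player's payoff from L: p·(-8) + (1−p)·0 = -8p
  the column player's payoff from R: p·8 + (1−p)·(-8) = 16p - 8
  -8p = 16p - 8  ⇒  -24p = -8  ⇒  p = 1/3.
At equilibrium the column player is indifferent across columns, so the column player's payoff equals the payoff from L: (1/3)·(-8) + (2/3)·0 = -8/3.

-8/3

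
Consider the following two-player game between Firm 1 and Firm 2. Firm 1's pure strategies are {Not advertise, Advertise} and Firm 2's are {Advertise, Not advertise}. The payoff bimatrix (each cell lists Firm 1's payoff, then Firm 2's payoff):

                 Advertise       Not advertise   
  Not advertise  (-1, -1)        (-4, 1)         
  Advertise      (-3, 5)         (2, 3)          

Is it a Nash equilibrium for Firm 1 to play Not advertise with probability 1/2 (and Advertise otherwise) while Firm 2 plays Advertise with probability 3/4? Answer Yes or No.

Yes

Check Firm 2's indifference given Firm 1's mix p = 1/2:
  payoff from Advertise = 2; payoff from Not advertise = 2 — equal.
Check Firm 1's indifference given Firm 2's mix q = 3/4:
  payoff from Not advertise = -7/4; payoff from Advertise = -7/4 — equal.
Both players are indifferent, so neither can profitably deviate.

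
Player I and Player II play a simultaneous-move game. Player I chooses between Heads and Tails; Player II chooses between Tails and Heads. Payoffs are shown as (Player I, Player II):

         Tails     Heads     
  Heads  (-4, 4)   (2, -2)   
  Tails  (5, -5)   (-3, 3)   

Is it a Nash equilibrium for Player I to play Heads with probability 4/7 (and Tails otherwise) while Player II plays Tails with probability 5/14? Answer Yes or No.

Check Player II's indifference given Player I's mix p = 4/7:
  payoff from Tails = 1/7; payoff from Heads = 1/7 — equal.
Check Player I's indifference given Player II's mix q = 5/14:
  payoff from Heads = -1/7; payoff from Tails = -1/7 — equal.
Both players are indifferent, so neither can profitably deviate.

Yes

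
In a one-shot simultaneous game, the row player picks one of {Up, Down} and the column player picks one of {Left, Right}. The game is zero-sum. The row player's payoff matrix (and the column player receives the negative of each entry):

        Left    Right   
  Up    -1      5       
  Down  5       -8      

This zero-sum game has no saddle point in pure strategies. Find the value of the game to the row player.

In a mixed equilibrium the row player is indifferent between Up and Down; this condition fixes q.
  the row player's payoff from Up: q·(-1) + (1−q)·5 = -6q + 5
  the row player's payoff from Down: q·5 + (1−q)·(-8) = 13q - 8
  -6q + 5 = 13q - 8  ⇒  -19q = -13  ⇒  q = 13/19.
The value is the row player's expected payoff against this mix (using Up): (13/19)·(-1) + (6/19)·5 = 17/19.

v = 17/19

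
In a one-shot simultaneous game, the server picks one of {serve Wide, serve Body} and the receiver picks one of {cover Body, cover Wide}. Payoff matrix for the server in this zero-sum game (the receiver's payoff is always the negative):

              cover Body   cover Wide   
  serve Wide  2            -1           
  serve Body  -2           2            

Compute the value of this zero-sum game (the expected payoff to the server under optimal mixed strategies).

The server's indifference between serve Wide and serve Body determines the receiver's mixing probability q:
  the server's payoff to serve Wide: q·2 + (1−q)·(-1) = 3q - 1
  the server's payoff to serve Body: q·(-2) + (1−q)·2 = -4q + 2
  3q - 1 = -4q + 2  ⇒  7q = 3  ⇒  q = 3/7.
The value is the server's expected payoff against this mix (using serve Wide): (3/7)·2 + (4/7)·(-1) = 2/7.

v = 2/7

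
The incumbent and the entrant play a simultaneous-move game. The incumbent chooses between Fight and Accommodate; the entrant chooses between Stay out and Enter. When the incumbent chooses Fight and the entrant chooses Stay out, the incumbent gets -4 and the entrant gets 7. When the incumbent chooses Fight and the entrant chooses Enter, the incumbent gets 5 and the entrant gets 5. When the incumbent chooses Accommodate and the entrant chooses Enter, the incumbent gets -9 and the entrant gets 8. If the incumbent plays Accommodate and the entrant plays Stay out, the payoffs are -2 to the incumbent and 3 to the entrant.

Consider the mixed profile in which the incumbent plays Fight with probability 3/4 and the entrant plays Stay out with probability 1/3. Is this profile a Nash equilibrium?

No

Given the incumbent's mix p = 3/4, the entrant's payoff from Stay out is 6 but from Enter is 23/4. The entrant strictly prefers Stay out, so the entrant would not mix.
So the proposed profile is not a Nash equilibrium.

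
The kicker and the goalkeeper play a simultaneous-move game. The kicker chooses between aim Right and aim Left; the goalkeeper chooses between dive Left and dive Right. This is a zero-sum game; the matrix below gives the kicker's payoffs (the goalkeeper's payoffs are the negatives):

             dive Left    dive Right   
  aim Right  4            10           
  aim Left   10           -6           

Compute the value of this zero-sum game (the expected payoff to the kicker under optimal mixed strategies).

v = 62/11

Set the kicker's expected payoff from aim Right equal to that from aim Left:
  the kicker's payoff to aim Right: q·4 + (1−q)·10 = -6q + 10
  the kicker's payoff to aim Left: q·10 + (1−q)·(-6) = 16q - 6
  -6q + 10 = 16q - 6  ⇒  -22q = -16  ⇒  q = 8/11.
The value is the kicker's expected payoff against this mix (using aim Right): (8/11)·4 + (3/11)·10 = 62/11.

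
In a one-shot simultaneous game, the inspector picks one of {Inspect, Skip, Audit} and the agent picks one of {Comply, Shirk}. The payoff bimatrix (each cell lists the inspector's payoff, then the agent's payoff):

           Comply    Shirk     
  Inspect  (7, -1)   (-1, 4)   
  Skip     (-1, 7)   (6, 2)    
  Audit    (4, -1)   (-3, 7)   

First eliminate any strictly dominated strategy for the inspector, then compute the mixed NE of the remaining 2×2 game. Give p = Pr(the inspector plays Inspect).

The inspector's strategy Audit is strictly dominated by Inspect: 7 > 4 and -1 > -3. Eliminate Audit.
For the agent to be willing to mix, the agent must be indifferent between Comply and Shirk, which pins down the inspector's mix.
  the agent's expected payoff from Comply: p·(-1) + (1−p)·7 = -8p + 7
  the agent's expected payoff from Shirk: p·4 + (1−p)·2 = 2p + 2
  -8p + 7 = 2p + 2  ⇒  -10p = -5  ⇒  p = 1/2.

p = 1/2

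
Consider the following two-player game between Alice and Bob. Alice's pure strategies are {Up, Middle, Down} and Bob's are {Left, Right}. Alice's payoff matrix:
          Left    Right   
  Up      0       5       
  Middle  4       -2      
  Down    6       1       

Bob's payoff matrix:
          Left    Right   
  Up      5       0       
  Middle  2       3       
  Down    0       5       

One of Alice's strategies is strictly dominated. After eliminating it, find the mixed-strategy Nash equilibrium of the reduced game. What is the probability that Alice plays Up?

Alice's strategy Middle is strictly dominated by Down: 6 > 4 and 1 > -2. Eliminate Middle.
Bob's indifference between Left and Right determines Alice's mixing probability p:
  Bob's payoff to Left: p·5 + (1−p)·0 = 5p
  Bob's payoff to Right: p·0 + (1−p)·5 = -5p + 5
  5p = -5p + 5  ⇒  10p = 5  ⇒  p = 1/2.

p = 1/2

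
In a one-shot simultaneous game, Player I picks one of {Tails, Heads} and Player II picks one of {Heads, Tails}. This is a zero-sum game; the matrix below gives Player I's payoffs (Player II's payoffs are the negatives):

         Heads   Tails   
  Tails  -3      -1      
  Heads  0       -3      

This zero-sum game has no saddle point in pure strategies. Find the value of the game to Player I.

v = -9/5

For Player I to be willing to mix, Player I must be indifferent between Tails and Heads, which pins down Player II's mix.
  Player I's payoff from Tails: q·(-3) + (1−q)·(-1) = -2q - 1
  Player I's payoff from Heads: q·0 + (1−q)·(-3) = 3q - 3
  -2q - 1 = 3q - 3  ⇒  -5q = -2  ⇒  q = 2/5.
The value is Player I's expected payoff against this mix (using Tails): (2/5)·(-3) + (3/5)·(-1) = -9/5.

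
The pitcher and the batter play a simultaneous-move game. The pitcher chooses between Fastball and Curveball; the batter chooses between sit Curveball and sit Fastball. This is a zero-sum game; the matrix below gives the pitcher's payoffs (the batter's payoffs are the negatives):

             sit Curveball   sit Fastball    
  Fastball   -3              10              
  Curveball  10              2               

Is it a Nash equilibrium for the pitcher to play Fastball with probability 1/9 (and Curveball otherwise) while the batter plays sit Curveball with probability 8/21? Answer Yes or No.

Given the pitcher's mix p = 1/9, the batter's payoff from sit Curveball is -77/9 but from sit Fastball is -26/9. The batter strictly prefers sit Fastball, so the batter would not mix.
So the proposed profile is not a Nash equilibrium.

No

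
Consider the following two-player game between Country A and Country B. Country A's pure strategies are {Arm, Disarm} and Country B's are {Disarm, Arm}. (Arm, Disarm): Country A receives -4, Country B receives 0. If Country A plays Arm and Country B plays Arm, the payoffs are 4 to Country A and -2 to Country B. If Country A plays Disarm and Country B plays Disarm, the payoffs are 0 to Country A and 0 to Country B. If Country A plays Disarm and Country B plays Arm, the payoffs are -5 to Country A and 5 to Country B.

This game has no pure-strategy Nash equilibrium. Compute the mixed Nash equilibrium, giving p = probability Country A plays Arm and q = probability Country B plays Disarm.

For Country B to be willing to mix, Country B must be indifferent between Disarm and Arm, which pins down Country A's mix.
  Country B's expected payoff from Disarm: p·0 + (1−p)·0 = 0
  Country B's expected payoff from Arm: p·(-2) + (1−p)·5 = -7p + 5
  0 = -7p + 5  ⇒  7p = 5  ⇒  p = 5/7.
For Country A to be willing to mix, Country A must be indifferent between Arm and Disarm, which pins down Country B's mix.
  Country A's payoff from Arm: q·(-4) + (1−q)·4 = -8q + 4
  Country A's payoff from Disarm: q·0 + (1−q)·(-5) = 5q - 5
  -8q + 4 = 5q - 5  ⇒  -13q = -9  ⇒  q = 9/13.

p = 5/7, q = 9/13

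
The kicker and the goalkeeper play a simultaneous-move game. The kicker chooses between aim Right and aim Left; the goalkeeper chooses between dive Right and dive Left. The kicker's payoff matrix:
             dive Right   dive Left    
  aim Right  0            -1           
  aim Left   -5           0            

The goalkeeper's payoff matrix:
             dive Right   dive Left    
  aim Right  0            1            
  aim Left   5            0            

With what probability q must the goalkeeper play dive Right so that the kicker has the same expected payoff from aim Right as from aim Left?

In a mixed equilibrium the kicker is indifferent between aim Right and aim Left; this condition fixes q.
  the kicker's payoff from aim Right: q·0 + (1−q)·(-1) = q - 1
  the kicker's payoff from aim Left: q·(-5) + (1−q)·0 = -5q
  q - 1 = -5q  ⇒  6q = 1  ⇒  q = 1/6.

q = 1/6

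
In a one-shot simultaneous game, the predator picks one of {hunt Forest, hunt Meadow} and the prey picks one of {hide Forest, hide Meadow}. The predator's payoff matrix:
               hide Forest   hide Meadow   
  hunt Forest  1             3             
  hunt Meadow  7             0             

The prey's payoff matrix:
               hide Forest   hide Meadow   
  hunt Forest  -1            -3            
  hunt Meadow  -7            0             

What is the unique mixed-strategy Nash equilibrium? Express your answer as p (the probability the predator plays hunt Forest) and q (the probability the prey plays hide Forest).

Set the prey's expected payoff from hide Forest equal to that from hide Meadow:
  the prey's payoff from hide Forest: p·(-1) + (1−p)·(-7) = 6p - 7
  the prey's payoff from hide Meadow: p·(-3) + (1−p)·0 = -3p
  6p - 7 = -3p  ⇒  9p = 7  ⇒  p = 7/9.
Set the predator's expected payoff from hunt Forest equal to that from hunt Meadow:
  the predator's payoff from hunt Forest: q·1 + (1−q)·3 = -2q + 3
  the predator's payoff from hunt Meadow: q·7 + (1−q)·0 = 7q
  -2q + 3 = 7q  ⇒  -9q = -3  ⇒  q = 1/3.

p = 7/9, q = 1/3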